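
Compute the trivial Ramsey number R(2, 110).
R(2, 110) = 110

R(2, k) = k for all k ≥ 2: in a 2-colouring of K_k, either some edge is red (a red K_2) or all edges are blue (a blue K_k). And K_{109} coloured all-blue has no blue K_110, so R(2, 110) > 109. Hence R(2, 110) = 110.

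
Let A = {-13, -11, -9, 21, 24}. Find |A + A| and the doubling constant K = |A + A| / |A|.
K = |A + A| / |A| = 14/5

Enumerate A + A = {a + b : a, b ∈ A}. With |A| = 5, there are |A|^2 = 25 ordered sum pairs; collecting distinct values, A + A = {-26, -24, -22, -20, -18, 8, 10, 11, 12, 13, 15, 42, 45, 48}, so |A + A| = 14. Thus K = 14/5. For comparison, the minimum possible |A + A| over all 5-element sets is 2·5 − 1 = 9 (so min K = 9/5), attained only by arithmetic progressions.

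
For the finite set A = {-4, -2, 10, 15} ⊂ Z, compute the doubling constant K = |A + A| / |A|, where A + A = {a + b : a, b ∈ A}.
K = |A + A| / |A| = 10/4 = 5/2

Enumerate A + A = {a + b : a, b ∈ A}. With |A| = 4, there are |A|^2 = 16 ordered sum pairs; collecting distinct values, A + A = {-8, -6, -4, 6, 8, 11, 13, 20, 25, 30}, so |A + A| = 10. Thus K = 10/4 = 5/2. For comparison, the minimum possible |A + A| over all 4-element sets is 2·4 − 1 = 7 (so min K = 7/4), attained only by arithmetic progressions.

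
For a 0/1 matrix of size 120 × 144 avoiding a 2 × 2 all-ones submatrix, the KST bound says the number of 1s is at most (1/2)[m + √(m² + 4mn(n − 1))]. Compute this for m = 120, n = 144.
z(120, 144; 2, 2) ≤ (1/2)[120 + √(120² + 4·120·144·143)] = (1/2)[120 + √9898560] = 1633.0989

Kővári–Sós–Turán: let r_1, ..., r_120 be the row sums and z = Σ r_i the total number of 1s. Each pair of columns can share at most one row with both entries 1 (else a 2×2 all-ones block appears), so Σ_i C(r_i, 2) ≤ C(144, 2) = 10296. By convexity Σ_i C(r_i, 2) ≥ 120·C(z/120, 2) = z(z − 120)/(2·120), giving z² − 120z − 120·144·143 ≤ 0 and hence z ≤ (1/2)[120 + √(14400 + 4·2471040)] = (1/2)[120 + √9898560] ≈ (1/2)(120 + 3146.1977) = 1633.0989.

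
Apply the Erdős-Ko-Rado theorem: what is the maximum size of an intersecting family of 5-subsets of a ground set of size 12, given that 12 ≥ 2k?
max |F| = C(11, 4) = 330

Erdős-Ko-Rado (1961): when n ≥ 2k, max |F| = C(n−1, k−1). The bound is attained by the star {A : i ∈ A} for any fixed i ∈ [n]. Here C(12−1, 5−1) = C(11, 4) = 330.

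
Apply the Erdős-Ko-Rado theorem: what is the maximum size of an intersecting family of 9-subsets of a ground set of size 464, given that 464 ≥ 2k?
max |F| = C(463, 8) = 49285640682439227

Erdős-Ko-Rado (1961): when n ≥ 2k, max |F| = C(n−1, k−1). The bound is attained by the star {A : i ∈ A} for any fixed i ∈ [n]. Here C(464−1, 9−1) = C(463, 8) = 49285640682439227.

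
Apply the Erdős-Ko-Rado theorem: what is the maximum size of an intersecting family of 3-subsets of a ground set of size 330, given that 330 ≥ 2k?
max |F| = C(329, 2) = 53956

The Erdős-Ko-Rado theorem states: for n ≥ 2k, an intersecting family of k-subsets of an n-element set has size at most C(n − 1, k − 1), with equality for 'star' families {A ⊆ [n] : |A| = k, i ∈ A} (fix an element i). For n = 330, k = 3: C(329, 2) = 53956.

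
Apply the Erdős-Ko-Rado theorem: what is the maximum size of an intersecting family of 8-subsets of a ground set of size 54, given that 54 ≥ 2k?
max |F| = C(53, 7) = 154143080

The Erdős-Ko-Rado theorem states: for n ≥ 2k, an intersecting family of k-subsets of an n-element set has size at most C(n − 1, k − 1), with equality for 'star' families {A ⊆ [n] : |A| = k, i ∈ A} (fix an element i). For n = 54, k = 8: C(53, 7) = 154143080.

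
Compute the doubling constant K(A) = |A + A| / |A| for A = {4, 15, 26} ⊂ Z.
K = |A + A| / |A| = 5/3

Enumerate A + A = {a + b : a, b ∈ A}. With |A| = 3, there are |A|^2 = 9 ordered sum pairs; collecting distinct values, A + A = {8, 19, 30, 41, 52}, so |A + A| = 5. Thus K = 5/3. Here |A + A| = 2|A| − 1 = 5, the minimum possible — so K = 5/3 is minimal, which holds iff A is an arithmetic progression.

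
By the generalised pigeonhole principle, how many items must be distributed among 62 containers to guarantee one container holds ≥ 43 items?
n = (43 − 1)·62 + 1 = 2605

By the generalised pigeonhole principle, to guarantee some box contains ≥ r objects we need more than (r − 1) · k objects total. Threshold: n = (r − 1) · k + 1. With r = 43 and k = 62: n = 42 · 62 + 1 = 2604 + 1 = 2605. For n = 2604 = 42 · 62, we can put exactly 42 objects in every box, avoiding 43 in any single one — so 2605 is tight.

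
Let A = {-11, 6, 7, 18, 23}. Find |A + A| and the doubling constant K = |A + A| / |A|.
K = |A + A| / |A| = 14/5

Enumerate A + A = {a + b : a, b ∈ A}. With |A| = 5, there are |A|^2 = 25 ordered sum pairs; collecting distinct values, A + A = {-22, -5, -4, 7, 12, 13, 14, 24, 25, 29, 30, 36, 41, 46}, so |A + A| = 14. Thus K = 14/5. For comparison, the minimum possible |A + A| over all 5-element sets is 2·5 − 1 = 9 (so min K = 9/5), attained only by arithmetic progressions.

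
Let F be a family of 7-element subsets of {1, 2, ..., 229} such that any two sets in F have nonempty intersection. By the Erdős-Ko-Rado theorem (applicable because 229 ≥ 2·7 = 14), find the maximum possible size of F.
max |F| = C(228, 6) = 182587922160

The Erdős-Ko-Rado theorem states: for n ≥ 2k, an intersecting family of k-subsets of an n-element set has size at most C(n − 1, k − 1), with equality for 'star' families {A ⊆ [n] : |A| = k, i ∈ A} (fix an element i). For n = 229, k = 7: C(228, 6) = 182587922160.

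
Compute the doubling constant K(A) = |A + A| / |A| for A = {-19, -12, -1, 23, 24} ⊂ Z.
K = |A + A| / |A| = 15/5 = 3

Enumerate A + A = {a + b : a, b ∈ A}. With |A| = 5, there are |A|^2 = 25 ordered sum pairs; collecting distinct values, A + A = {-38, -31, -24, -20, -13, -2, 4, 5, 11, 12, 22, 23, 46, 47, 48}, so |A + A| = 15. Thus K = 15/5 = 3. For comparison, the minimum possible |A + A| over all 5-element sets is 2·5 − 1 = 9 (so min K = 9/5), attained only by arithmetic progressions.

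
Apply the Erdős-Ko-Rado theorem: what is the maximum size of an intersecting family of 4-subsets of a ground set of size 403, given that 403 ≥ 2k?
max |F| = C(402, 3) = 10746800

The Erdős-Ko-Rado theorem states: for n ≥ 2k, an intersecting family of k-subsets of an n-element set has size at most C(n − 1, k − 1), with equality for 'star' families {A ⊆ [n] : |A| = k, i ∈ A} (fix an element i). For n = 403, k = 4: C(402, 3) = 10746800.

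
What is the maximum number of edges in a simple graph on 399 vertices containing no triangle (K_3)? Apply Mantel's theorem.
ex(399, K_3) = ⌊399^2/4⌋ = 39800

Mantel (1907): a triangle-free graph on n vertices has at most ⌊n^2/4⌋ edges, with equality for the complete bipartite graph K_{⌊n/2⌋, ⌈n/2⌉}. For n = 399: ⌊399^2/4⌋ = ⌊159201/4⌋ = 39800. The extremal graph is K_{199, 200}, which has 199·200 = 39800 edges.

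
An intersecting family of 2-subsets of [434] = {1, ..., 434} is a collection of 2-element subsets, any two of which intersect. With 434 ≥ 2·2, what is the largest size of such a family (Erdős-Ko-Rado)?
max |F| = C(433, 1) = 433

Erdős-Ko-Rado (1961): when n ≥ 2k, max |F| = C(n−1, k−1). The bound is attained by the star {A : i ∈ A} for any fixed i ∈ [n]. Here C(434−1, 2−1) = C(433, 1) = 433.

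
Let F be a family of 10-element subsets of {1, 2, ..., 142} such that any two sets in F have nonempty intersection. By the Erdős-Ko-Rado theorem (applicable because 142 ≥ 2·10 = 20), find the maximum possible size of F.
max |F| = C(141, 9) = 46776495948315

Erdős-Ko-Rado (1961): when n ≥ 2k, max |F| = C(n−1, k−1). The bound is attained by the star {A : i ∈ A} for any fixed i ∈ [n]. Here C(142−1, 10−1) = C(141, 9) = 46776495948315.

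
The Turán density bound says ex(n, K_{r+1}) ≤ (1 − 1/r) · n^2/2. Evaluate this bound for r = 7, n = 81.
Turán density bound = (6/7) · 81^2/2 = 19683/7 ≈ 2811.8571

Turán's theorem: ex(n, K_{r+1}) is achieved by the complete r-partite Turán graph T(n, r) with parts as balanced as possible, and is at most (1 − 1/r) · n^2/2. For r = 7, n = 81: the density bound is (6/7) · 6561/2 = 19683/7 ≈ 2811.8571. The integer-valued extremum is e(T(81, 7)) = 2811, which is strictly less than the density bound 19683/7 since 7 ∤ 81 (the parts of T(81, 7) cannot all be equal).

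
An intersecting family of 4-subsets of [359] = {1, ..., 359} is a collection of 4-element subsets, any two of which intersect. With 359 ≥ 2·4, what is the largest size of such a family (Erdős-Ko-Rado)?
max |F| = C(358, 3) = 7583156

Erdős-Ko-Rado (1961): when n ≥ 2k, max |F| = C(n−1, k−1). The bound is attained by the star {A : i ∈ A} for any fixed i ∈ [n]. Here C(359−1, 4−1) = C(358, 3) = 7583156.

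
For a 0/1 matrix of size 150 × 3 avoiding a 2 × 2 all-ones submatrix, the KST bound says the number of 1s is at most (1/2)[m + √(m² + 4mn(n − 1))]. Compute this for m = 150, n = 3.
z(150, 3; 2, 2) ≤ (1/2)[150 + √(150² + 4·150·3·2)] = (1/2)[150 + √26100] = 155.7775

Kővári–Sós–Turán: let r_1, ..., r_150 be the row sums and z = Σ r_i the total number of 1s. Each pair of columns can share at most one row with both entries 1 (else a 2×2 all-ones block appears), so Σ_i C(r_i, 2) ≤ C(3, 2) = 3. By convexity Σ_i C(r_i, 2) ≥ 150·C(z/150, 2) = z(z − 150)/(2·150), giving z² − 150z − 150·3·2 ≤ 0 and hence z ≤ (1/2)[150 + √(22500 + 4·900)] = (1/2)[150 + √26100] ≈ (1/2)(150 + 161.5549) = 155.7775.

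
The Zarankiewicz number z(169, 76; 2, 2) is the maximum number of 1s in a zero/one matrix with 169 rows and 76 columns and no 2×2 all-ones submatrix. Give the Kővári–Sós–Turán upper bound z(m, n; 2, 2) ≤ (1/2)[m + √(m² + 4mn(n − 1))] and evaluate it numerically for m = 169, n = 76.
z(169, 76; 2, 2) ≤ (1/2)[169 + √(169² + 4·169·76·75)] = (1/2)[169 + √3881761] = 1069.6093

Kővári–Sós–Turán: let r_1, ..., r_169 be the row sums and z = Σ r_i the total number of 1s. Each pair of columns can share at most one row with both entries 1 (else a 2×2 all-ones block appears), so Σ_i C(r_i, 2) ≤ C(76, 2) = 2850. By convexity Σ_i C(r_i, 2) ≥ 169·C(z/169, 2) = z(z − 169)/(2·169), giving z² − 169z − 169·76·75 ≤ 0 and hence z ≤ (1/2)[169 + √(28561 + 4·963300)] = (1/2)[169 + √3881761] ≈ (1/2)(169 + 1970.2185) = 1069.6093.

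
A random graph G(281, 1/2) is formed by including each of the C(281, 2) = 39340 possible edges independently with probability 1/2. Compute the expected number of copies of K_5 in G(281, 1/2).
E[# K_5] = C(281, 5) · (1/2)^C(5, 2) = 14086784586 / 2^10 = 7043392293/512 ≈ 13756625.572266

For each 5-subset S of vertices (there are C(281, 5) = 14086784586 such S), let X_S = 1 if S induces a K_5 (all C(5, 2) = 10 edges present). Then P(X_S = 1) = (1/2)^10 = 1/1024. By linearity of expectation, E[# K_5] = C(281, 5) · (1/2)^10 = 14086784586 / 1024 = 7043392293/512 ≈ 13756625.572266.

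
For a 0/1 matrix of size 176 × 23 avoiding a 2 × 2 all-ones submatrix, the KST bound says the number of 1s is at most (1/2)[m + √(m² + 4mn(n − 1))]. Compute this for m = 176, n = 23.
z(176, 23; 2, 2) ≤ (1/2)[176 + √(176² + 4·176·23·22)] = (1/2)[176 + √387200] = 399.127

Kővári–Sós–Turán: let r_1, ..., r_176 be the row sums and z = Σ r_i the total number of 1s. Each pair of columns can share at most one row with both entries 1 (else a 2×2 all-ones block appears), so Σ_i C(r_i, 2) ≤ C(23, 2) = 253. By convexity Σ_i C(r_i, 2) ≥ 176·C(z/176, 2) = z(z − 176)/(2·176), giving z² − 176z − 176·23·22 ≤ 0 and hence z ≤ (1/2)[176 + √(30976 + 4·89056)] = (1/2)[176 + √387200] ≈ (1/2)(176 + 622.254) = 399.127.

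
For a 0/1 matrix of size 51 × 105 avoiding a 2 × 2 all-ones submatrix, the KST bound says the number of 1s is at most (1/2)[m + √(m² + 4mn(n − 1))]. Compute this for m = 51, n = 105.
z(51, 105; 2, 2) ≤ (1/2)[51 + √(51² + 4·51·105·104)] = (1/2)[51 + √2230281] = 772.2063

Kővári–Sós–Turán: let r_1, ..., r_51 be the row sums and z = Σ r_i the total number of 1s. Each pair of columns can share at most one row with both entries 1 (else a 2×2 all-ones block appears), so Σ_i C(r_i, 2) ≤ C(105, 2) = 5460. By convexity Σ_i C(r_i, 2) ≥ 51·C(z/51, 2) = z(z − 51)/(2·51), giving z² − 51z − 51·105·104 ≤ 0 and hence z ≤ (1/2)[51 + √(2601 + 4·556920)] = (1/2)[51 + √2230281] ≈ (1/2)(51 + 1493.4125) = 772.2063.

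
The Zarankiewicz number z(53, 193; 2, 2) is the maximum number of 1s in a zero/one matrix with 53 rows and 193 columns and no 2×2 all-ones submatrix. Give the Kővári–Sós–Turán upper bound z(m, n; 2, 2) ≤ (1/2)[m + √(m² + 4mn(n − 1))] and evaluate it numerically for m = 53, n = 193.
z(53, 193; 2, 2) ≤ (1/2)[53 + √(53² + 4·53·193·192)] = (1/2)[53 + √7858681] = 1428.167

Kővári–Sós–Turán: let r_1, ..., r_53 be the row sums and z = Σ r_i the total number of 1s. Each pair of columns can share at most one row with both entries 1 (else a 2×2 all-ones block appears), so Σ_i C(r_i, 2) ≤ C(193, 2) = 18528. By convexity Σ_i C(r_i, 2) ≥ 53·C(z/53, 2) = z(z − 53)/(2·53), giving z² − 53z − 53·193·192 ≤ 0 and hence z ≤ (1/2)[53 + √(2809 + 4·1963968)] = (1/2)[53 + √7858681] ≈ (1/2)(53 + 2803.3339) = 1428.167.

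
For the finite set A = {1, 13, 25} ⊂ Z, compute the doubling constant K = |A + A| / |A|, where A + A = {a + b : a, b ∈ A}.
K = |A + A| / |A| = 5/3

Enumerate A + A = {a + b : a, b ∈ A}. With |A| = 3, there are |A|^2 = 9 ordered sum pairs; collecting distinct values, A + A = {2, 14, 26, 38, 50}, so |A + A| = 5. Thus K = 5/3. Here |A + A| = 2|A| − 1 = 5, the minimum possible — so K = 5/3 is minimal, which holds iff A is an arithmetic progression.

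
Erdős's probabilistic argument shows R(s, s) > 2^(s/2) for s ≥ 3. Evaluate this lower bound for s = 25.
2^(25/2) = 5792.6188; so R(25, 25) > 5792.6188

Colour each edge of K_n uniformly at random with red/blue. The expected number of monochromatic K_25 is C(n, 25) · 2 · 2^(−C(25,2)). If C(n, 25) · 2^(1 − C(25,2)) < 1, then with positive probability no monochromatic K_25 exists, so R(25, 25) > n. The standard estimate C(n, 25) ≤ n^25/25! shows this inequality holds whenever n ≤ 2^(25/2) (since 25! · 2^(C(25,2) − 1) > 2^(25^2/2) ≥ n^25). Hence R(25, 25) > 2^(25/2) = 5792.6188.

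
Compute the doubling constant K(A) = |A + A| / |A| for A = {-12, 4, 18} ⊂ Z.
K = |A + A| / |A| = 6/3 = 2

Enumerate A + A = {a + b : a, b ∈ A}. With |A| = 3, there are |A|^2 = 9 ordered sum pairs; collecting distinct values, A + A = {-24, -8, 6, 8, 22, 36}, so |A + A| = 6. Thus K = 6/3 = 2. For comparison, the minimum possible |A + A| over all 3-element sets is 2·3 − 1 = 5 (so min K = 5/3), attained only by arithmetic progressions.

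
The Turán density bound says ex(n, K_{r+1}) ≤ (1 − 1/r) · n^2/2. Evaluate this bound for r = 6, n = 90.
Turán density bound = (5/6) · 90^2/2 = 3375

Turán's theorem: ex(n, K_{r+1}) is achieved by the complete r-partite Turán graph T(n, r) with parts as balanced as possible, and is at most (1 − 1/r) · n^2/2. For r = 6, n = 90: the density bound is (5/6) · 8100/2 = 3375. Since 6 ∣ 90, the Turán graph T(90, 6) has parts of equal size 15, and its edge count e(T(90, 6)) = 3375 attains the density bound exactly.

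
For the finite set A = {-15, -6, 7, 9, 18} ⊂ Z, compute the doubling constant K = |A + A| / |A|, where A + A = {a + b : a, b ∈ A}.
K = |A + A| / |A| = 14/5

Enumerate A + A = {a + b : a, b ∈ A}. With |A| = 5, there are |A|^2 = 25 ordered sum pairs; collecting distinct values, A + A = {-30, -21, -12, -8, -6, 1, 3, 12, 14, 16, 18, 25, 27, 36}, so |A + A| = 14. Thus K = 14/5. For comparison, the minimum possible |A + A| over all 5-element sets is 2·5 − 1 = 9 (so min K = 9/5), attained only by arithmetic progressions.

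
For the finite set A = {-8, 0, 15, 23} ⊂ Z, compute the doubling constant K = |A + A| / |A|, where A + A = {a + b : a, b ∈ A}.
K = |A + A| / |A| = 9/4

Enumerate A + A = {a + b : a, b ∈ A}. With |A| = 4, there are |A|^2 = 16 ordered sum pairs; collecting distinct values, A + A = {-16, -8, 0, 7, 15, 23, 30, 38, 46}, so |A + A| = 9. Thus K = 9/4. For comparison, the minimum possible |A + A| over all 4-element sets is 2·4 − 1 = 7 (so min K = 7/4), attained only by arithmetic progressions.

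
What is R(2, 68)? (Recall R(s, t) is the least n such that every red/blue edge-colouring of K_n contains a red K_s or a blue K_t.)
R(2, 68) = 68

R(2, k) = k for all k ≥ 2: in a 2-colouring of K_k, either some edge is red (a red K_2) or all edges are blue (a blue K_k). And K_{67} coloured all-blue has no blue K_68, so R(2, 68) > 67. Hence R(2, 68) = 68.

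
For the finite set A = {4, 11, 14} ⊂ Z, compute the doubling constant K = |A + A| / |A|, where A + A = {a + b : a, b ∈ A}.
K = |A + A| / |A| = 6/3 = 2

Enumerate A + A = {a + b : a, b ∈ A}. With |A| = 3, there are |A|^2 = 9 ordered sum pairs; collecting distinct values, A + A = {8, 15, 18, 22, 25, 28}, so |A + A| = 6. Thus K = 6/3 = 2. For comparison, the minimum possible |A + A| over all 3-element sets is 2·3 − 1 = 5 (so min K = 5/3), attained only by arithmetic progressions.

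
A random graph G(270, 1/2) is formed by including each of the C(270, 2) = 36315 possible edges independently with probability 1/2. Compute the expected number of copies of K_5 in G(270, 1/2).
E[# K_5] = C(270, 5) · (1/2)^C(5, 2) = 11520265554 / 2^10 = 5760132777/512 ≈ 11250259.330078

For each 5-subset S of vertices (there are C(270, 5) = 11520265554 such S), let X_S = 1 if S induces a K_5 (all C(5, 2) = 10 edges present). Then P(X_S = 1) = (1/2)^10 = 1/1024. By linearity of expectation, E[# K_5] = C(270, 5) · (1/2)^10 = 11520265554 / 1024 = 5760132777/512 ≈ 11250259.330078.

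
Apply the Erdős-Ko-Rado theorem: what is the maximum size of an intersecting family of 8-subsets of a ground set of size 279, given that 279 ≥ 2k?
max |F| = C(278, 7) = 23594887899440

Erdős-Ko-Rado (1961): when n ≥ 2k, max |F| = C(n−1, k−1). The bound is attained by the star {A : i ∈ A} for any fixed i ∈ [n]. Here C(279−1, 8−1) = C(278, 7) = 23594887899440.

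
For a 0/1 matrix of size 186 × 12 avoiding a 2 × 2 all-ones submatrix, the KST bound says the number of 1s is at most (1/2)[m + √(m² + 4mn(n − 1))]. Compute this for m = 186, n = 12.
z(186, 12; 2, 2) ≤ (1/2)[186 + √(186² + 4·186·12·11)] = (1/2)[186 + √132804] = 275.2114

Kővári–Sós–Turán: let r_1, ..., r_186 be the row sums and z = Σ r_i the total number of 1s. Each pair of columns can share at most one row with both entries 1 (else a 2×2 all-ones block appears), so Σ_i C(r_i, 2) ≤ C(12, 2) = 66. By convexity Σ_i C(r_i, 2) ≥ 186·C(z/186, 2) = z(z − 186)/(2·186), giving z² − 186z − 186·12·11 ≤ 0 and hence z ≤ (1/2)[186 + √(34596 + 4·24552)] = (1/2)[186 + √132804] ≈ (1/2)(186 + 364.4228) = 275.2114.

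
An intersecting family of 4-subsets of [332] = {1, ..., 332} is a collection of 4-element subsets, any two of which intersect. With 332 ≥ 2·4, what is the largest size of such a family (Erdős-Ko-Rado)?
max |F| = C(331, 3) = 5989445

Erdős-Ko-Rado (1961): when n ≥ 2k, max |F| = C(n−1, k−1). The bound is attained by the star {A : i ∈ A} for any fixed i ∈ [n]. Here C(332−1, 4−1) = C(331, 3) = 5989445.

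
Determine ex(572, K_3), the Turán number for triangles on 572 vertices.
ex(572, K_3) = ⌊572^2/4⌋ = 81796

Mantel (1907): a triangle-free graph on n vertices has at most ⌊n^2/4⌋ edges, with equality for the complete bipartite graph K_{⌊n/2⌋, ⌈n/2⌉}. For n = 572: ⌊572^2/4⌋ = ⌊327184/4⌋ = 81796. The extremal graph is K_{286, 286}, which has 286·286 = 81796 edges.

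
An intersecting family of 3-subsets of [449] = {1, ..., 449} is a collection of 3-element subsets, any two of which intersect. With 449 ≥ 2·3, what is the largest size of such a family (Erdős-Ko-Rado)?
max |F| = C(448, 2) = 100128

Erdős-Ko-Rado (1961): when n ≥ 2k, max |F| = C(n−1, k−1). The bound is attained by the star {A : i ∈ A} for any fixed i ∈ [n]. Here C(449−1, 3−1) = C(448, 2) = 100128.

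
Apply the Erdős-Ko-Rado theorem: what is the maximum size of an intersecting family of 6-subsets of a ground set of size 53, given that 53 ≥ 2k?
max |F| = C(52, 5) = 2598960

Erdős-Ko-Rado (1961): when n ≥ 2k, max |F| = C(n−1, k−1). The bound is attained by the star {A : i ∈ A} for any fixed i ∈ [n]. Here C(53−1, 6−1) = C(52, 5) = 2598960.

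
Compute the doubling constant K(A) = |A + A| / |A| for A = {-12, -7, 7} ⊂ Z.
K = |A + A| / |A| = 6/3 = 2

Enumerate A + A = {a + b : a, b ∈ A}. With |A| = 3, there are |A|^2 = 9 ordered sum pairs; collecting distinct values, A + A = {-24, -19, -14, -5, 0, 14}, so |A + A| = 6. Thus K = 6/3 = 2. For comparison, the minimum possible |A + A| over all 3-element sets is 2·3 − 1 = 5 (so min K = 5/3), attained only by arithmetic progressions.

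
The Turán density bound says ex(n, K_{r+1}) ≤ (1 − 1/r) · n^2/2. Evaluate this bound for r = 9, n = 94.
Turán density bound = (8/9) · 94^2/2 = 35344/9 ≈ 3927.1111

Turán's theorem: ex(n, K_{r+1}) is achieved by the complete r-partite Turán graph T(n, r) with parts as balanced as possible, and is at most (1 − 1/r) · n^2/2. For r = 9, n = 94: the density bound is (8/9) · 8836/2 = 35344/9 ≈ 3927.1111. The integer-valued extremum is e(T(94, 9)) = 3926, which is strictly less than the density bound 35344/9 since 9 ∤ 94 (the parts of T(94, 9) cannot all be equal).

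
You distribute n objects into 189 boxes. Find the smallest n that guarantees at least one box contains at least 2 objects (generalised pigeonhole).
n = (2 − 1)·189 + 1 = 190

By the generalised pigeonhole principle, to guarantee some box contains ≥ r objects we need more than (r − 1) · k objects total. Threshold: n = (r − 1) · k + 1. With r = 2 and k = 189: n = 1 · 189 + 1 = 189 + 1 = 190. For n = 189 = 1 · 189, we can put exactly 1 objects in every box, avoiding 2 in any single one — so 190 is tight.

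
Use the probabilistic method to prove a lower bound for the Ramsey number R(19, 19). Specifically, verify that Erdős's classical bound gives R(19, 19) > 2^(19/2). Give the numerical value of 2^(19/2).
2^(19/2) = 724.0773; so R(19, 19) > 724.0773

Colour each edge of K_n uniformly at random with red/blue. The expected number of monochromatic K_19 is C(n, 19) · 2 · 2^(−C(19,2)). If C(n, 19) · 2^(1 − C(19,2)) < 1, then with positive probability no monochromatic K_19 exists, so R(19, 19) > n. The standard estimate C(n, 19) ≤ n^19/19! shows this inequality holds whenever n ≤ 2^(19/2) (since 19! · 2^(C(19,2) − 1) > 2^(19^2/2) ≥ n^19). Hence R(19, 19) > 2^(19/2) = 724.0773.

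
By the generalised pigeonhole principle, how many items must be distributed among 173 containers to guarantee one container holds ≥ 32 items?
n = (32 − 1)·173 + 1 = 5364

By the generalised pigeonhole principle, to guarantee some box contains ≥ r objects we need more than (r − 1) · k objects total. Threshold: n = (r − 1) · k + 1. With r = 32 and k = 173: n = 31 · 173 + 1 = 5363 + 1 = 5364. For n = 5363 = 31 · 173, we can put exactly 31 objects in every box, avoiding 32 in any single one — so 5364 is tight.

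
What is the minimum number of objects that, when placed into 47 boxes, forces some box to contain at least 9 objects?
n = (9 − 1)·47 + 1 = 377

By the generalised pigeonhole principle, to guarantee some box contains ≥ r objects we need more than (r − 1) · k objects total. Threshold: n = (r − 1) · k + 1. With r = 9 and k = 47: n = 8 · 47 + 1 = 376 + 1 = 377. For n = 376 = 8 · 47, we can put exactly 8 objects in every box, avoiding 9 in any single one — so 377 is tight.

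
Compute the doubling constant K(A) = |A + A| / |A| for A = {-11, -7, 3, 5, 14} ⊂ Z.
K = |A + A| / |A| = 15/5 = 3

Enumerate A + A = {a + b : a, b ∈ A}. With |A| = 5, there are |A|^2 = 25 ordered sum pairs; collecting distinct values, A + A = {-22, -18, -14, -8, -6, -4, -2, 3, 6, 7, 8, 10, 17, 19, 28}, so |A + A| = 15. Thus K = 15/5 = 3. For comparison, the minimum possible |A + A| over all 5-element sets is 2·5 − 1 = 9 (so min K = 9/5), attained only by arithmetic progressions.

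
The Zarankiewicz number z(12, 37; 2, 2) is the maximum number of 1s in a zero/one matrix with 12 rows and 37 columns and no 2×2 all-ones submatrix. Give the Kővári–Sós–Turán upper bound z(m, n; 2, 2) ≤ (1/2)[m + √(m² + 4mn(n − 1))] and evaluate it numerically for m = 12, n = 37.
z(12, 37; 2, 2) ≤ (1/2)[12 + √(12² + 4·12·37·36)] = (1/2)[12 + √64080] = 132.5701

Kővári–Sós–Turán: let r_1, ..., r_12 be the row sums and z = Σ r_i the total number of 1s. Each pair of columns can share at most one row with both entries 1 (else a 2×2 all-ones block appears), so Σ_i C(r_i, 2) ≤ C(37, 2) = 666. By convexity Σ_i C(r_i, 2) ≥ 12·C(z/12, 2) = z(z − 12)/(2·12), giving z² − 12z − 12·37·36 ≤ 0 and hence z ≤ (1/2)[12 + √(144 + 4·15984)] = (1/2)[12 + √64080] ≈ (1/2)(12 + 253.1403) = 132.5701.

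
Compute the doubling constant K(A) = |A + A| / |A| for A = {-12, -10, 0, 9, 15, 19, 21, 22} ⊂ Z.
K = |A + A| / |A| = 33/8

Enumerate A + A = {a + b : a, b ∈ A}. With |A| = 8, there are |A|^2 = 64 ordered sum pairs; collecting distinct values, A + A = {-24, -22, -20, -12, -10, -3, -1, 0, 3, 5, 7, 9, 10, 11, 12, 15, 18, 19, 21, 22, 24, 28, 30, 31, 34, 36, 37, 38, 40, 41, 42, 43, 44}, so |A + A| = 33. Thus K = 33/8. For comparison, the minimum possible |A + A| over all 8-element sets is 2·8 − 1 = 15 (so min K = 15/8), attained only by arithmetic progressions.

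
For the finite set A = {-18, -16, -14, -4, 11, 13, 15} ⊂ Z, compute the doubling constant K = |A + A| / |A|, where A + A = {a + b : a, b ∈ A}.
K = |A + A| / |A| = 22/7

Enumerate A + A = {a + b : a, b ∈ A}. With |A| = 7, there are |A|^2 = 49 ordered sum pairs; collecting distinct values, A + A = {-36, -34, -32, -30, -28, -22, -20, -18, -8, -7, -5, -3, -1, 1, 7, 9, 11, 22, 24, 26, 28, 30}, so |A + A| = 22. Thus K = 22/7. For comparison, the minimum possible |A + A| over all 7-element sets is 2·7 − 1 = 13 (so min K = 13/7), attained only by arithmetic progressions.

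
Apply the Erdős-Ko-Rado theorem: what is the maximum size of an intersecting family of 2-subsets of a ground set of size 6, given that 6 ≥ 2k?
max |F| = C(5, 1) = 5

Erdős-Ko-Rado (1961): when n ≥ 2k, max |F| = C(n−1, k−1). The bound is attained by the star {A : i ∈ A} for any fixed i ∈ [n]. Here C(6−1, 2−1) = C(5, 1) = 5.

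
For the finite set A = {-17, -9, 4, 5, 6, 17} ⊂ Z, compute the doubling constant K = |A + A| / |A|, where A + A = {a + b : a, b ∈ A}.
K = |A + A| / |A| = 19/6

Enumerate A + A = {a + b : a, b ∈ A}. With |A| = 6, there are |A|^2 = 36 ordered sum pairs; collecting distinct values, A + A = {-34, -26, -18, -13, -12, -11, -5, -4, -3, 0, 8, 9, 10, 11, 12, 21, 22, 23, 34}, so |A + A| = 19. Thus K = 19/6. For comparison, the minimum possible |A + A| over all 6-element sets is 2·6 − 1 = 11 (so min K = 11/6), attained only by arithmetic progressions.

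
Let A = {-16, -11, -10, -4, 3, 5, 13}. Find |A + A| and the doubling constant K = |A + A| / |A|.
K = |A + A| / |A| = 26/7

Enumerate A + A = {a + b : a, b ∈ A}. With |A| = 7, there are |A|^2 = 49 ordered sum pairs; collecting distinct values, A + A = {-32, -27, -26, -22, -21, -20, -15, -14, -13, -11, -8, -7, -6, -5, -3, -1, 1, 2, 3, 6, 8, 9, 10, 16, 18, 26}, so |A + A| = 26. Thus K = 26/7. For comparison, the minimum possible |A + A| over all 7-element sets is 2·7 − 1 = 13 (so min K = 13/7), attained only by arithmetic progressions.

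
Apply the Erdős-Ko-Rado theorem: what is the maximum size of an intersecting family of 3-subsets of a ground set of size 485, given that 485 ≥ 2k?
max |F| = C(484, 2) = 116886

The Erdős-Ko-Rado theorem states: for n ≥ 2k, an intersecting family of k-subsets of an n-element set has size at most C(n − 1, k − 1), with equality for 'star' families {A ⊆ [n] : |A| = k, i ∈ A} (fix an element i). For n = 485, k = 3: C(484, 2) = 116886.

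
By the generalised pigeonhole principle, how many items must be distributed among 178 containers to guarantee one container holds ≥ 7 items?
n = (7 − 1)·178 + 1 = 1069

By the generalised pigeonhole principle, to guarantee some box contains ≥ r objects we need more than (r − 1) · k objects total. Threshold: n = (r − 1) · k + 1. With r = 7 and k = 178: n = 6 · 178 + 1 = 1068 + 1 = 1069. For n = 1068 = 6 · 178, we can put exactly 6 objects in every box, avoiding 7 in any single one — so 1069 is tight.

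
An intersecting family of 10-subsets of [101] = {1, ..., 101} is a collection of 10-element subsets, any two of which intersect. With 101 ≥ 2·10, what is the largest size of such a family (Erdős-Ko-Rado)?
max |F| = C(100, 9) = 1902231808400

Erdős-Ko-Rado (1961): when n ≥ 2k, max |F| = C(n−1, k−1). The bound is attained by the star {A : i ∈ A} for any fixed i ∈ [n]. Here C(101−1, 10−1) = C(100, 9) = 1902231808400.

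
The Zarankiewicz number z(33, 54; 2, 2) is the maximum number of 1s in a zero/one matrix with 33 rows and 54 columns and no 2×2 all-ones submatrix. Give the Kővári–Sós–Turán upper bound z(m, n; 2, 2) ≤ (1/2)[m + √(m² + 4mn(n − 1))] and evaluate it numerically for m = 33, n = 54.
z(33, 54; 2, 2) ≤ (1/2)[33 + √(33² + 4·33·54·53)] = (1/2)[33 + √378873] = 324.2633

Kővári–Sós–Turán: let r_1, ..., r_33 be the row sums and z = Σ r_i the total number of 1s. Each pair of columns can share at most one row with both entries 1 (else a 2×2 all-ones block appears), so Σ_i C(r_i, 2) ≤ C(54, 2) = 1431. By convexity Σ_i C(r_i, 2) ≥ 33·C(z/33, 2) = z(z − 33)/(2·33), giving z² − 33z − 33·54·53 ≤ 0 and hence z ≤ (1/2)[33 + √(1089 + 4·94446)] = (1/2)[33 + √378873] ≈ (1/2)(33 + 615.5266) = 324.2633.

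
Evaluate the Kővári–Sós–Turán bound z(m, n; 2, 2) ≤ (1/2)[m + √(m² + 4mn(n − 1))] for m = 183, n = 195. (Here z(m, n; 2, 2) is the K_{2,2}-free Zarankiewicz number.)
z(183, 195; 2, 2) ≤ (1/2)[183 + √(183² + 4·183·195·194)] = (1/2)[183 + √27725049] = 2724.229

Kővári–Sós–Turán: let r_1, ..., r_183 be the row sums and z = Σ r_i the total number of 1s. Each pair of columns can share at most one row with both entries 1 (else a 2×2 all-ones block appears), so Σ_i C(r_i, 2) ≤ C(195, 2) = 18915. By convexity Σ_i C(r_i, 2) ≥ 183·C(z/183, 2) = z(z − 183)/(2·183), giving z² − 183z − 183·195·194 ≤ 0 and hence z ≤ (1/2)[183 + √(33489 + 4·6922890)] = (1/2)[183 + √27725049] ≈ (1/2)(183 + 5265.4581) = 2724.229.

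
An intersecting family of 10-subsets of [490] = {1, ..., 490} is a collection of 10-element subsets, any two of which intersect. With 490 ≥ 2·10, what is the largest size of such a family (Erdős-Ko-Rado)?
max |F| = C(489, 9) = 4091261361280404597

The Erdős-Ko-Rado theorem states: for n ≥ 2k, an intersecting family of k-subsets of an n-element set has size at most C(n − 1, k − 1), with equality for 'star' families {A ⊆ [n] : |A| = k, i ∈ A} (fix an element i). For n = 490, k = 10: C(489, 9) = 4091261361280404597.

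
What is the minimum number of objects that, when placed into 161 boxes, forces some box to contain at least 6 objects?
n = (6 − 1)·161 + 1 = 806

By the generalised pigeonhole principle, to guarantee some box contains ≥ r objects we need more than (r − 1) · k objects total. Threshold: n = (r − 1) · k + 1. With r = 6 and k = 161: n = 5 · 161 + 1 = 805 + 1 = 806. For n = 805 = 5 · 161, we can put exactly 5 objects in every box, avoiding 6 in any single one — so 806 is tight.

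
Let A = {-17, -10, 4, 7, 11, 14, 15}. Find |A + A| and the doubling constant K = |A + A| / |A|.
K = |A + A| / |A| = 24/7

Enumerate A + A = {a + b : a, b ∈ A}. With |A| = 7, there are |A|^2 = 49 ordered sum pairs; collecting distinct values, A + A = {-34, -27, -20, -13, -10, -6, -3, -2, 1, 4, 5, 8, 11, 14, 15, 18, 19, 21, 22, 25, 26, 28, 29, 30}, so |A + A| = 24. Thus K = 24/7. For comparison, the minimum possible |A + A| over all 7-element sets is 2·7 − 1 = 13 (so min K = 13/7), attained only by arithmetic progressions.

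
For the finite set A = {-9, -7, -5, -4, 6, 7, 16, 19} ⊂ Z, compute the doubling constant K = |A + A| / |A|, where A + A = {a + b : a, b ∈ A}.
K = |A + A| / |A| = 31/8

Enumerate A + A = {a + b : a, b ∈ A}. With |A| = 8, there are |A|^2 = 64 ordered sum pairs; collecting distinct values, A + A = {-18, -16, -14, -13, -12, -11, -10, -9, -8, -3, -2, -1, 0, 1, 2, 3, 7, 9, 10, 11, 12, 13, 14, 15, 22, 23, 25, 26, 32, 35, 38}, so |A + A| = 31. Thus K = 31/8. For comparison, the minimum possible |A + A| over all 8-element sets is 2·8 − 1 = 15 (so min K = 15/8), attained only by arithmetic progressions.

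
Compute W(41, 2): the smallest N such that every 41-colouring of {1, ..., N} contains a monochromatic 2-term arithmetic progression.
W(41, 2) = 41 + 1 = 42

A 2-term AP is any pair of integers, so a monochromatic 2-AP exists iff some colour is used at least twice. With 41 colours, the colouring i ↦ i on {1, ..., 41} uses each colour once, avoiding any monochromatic pair, so W(41, 2) > 41. For {1, ..., 42}, pigeonhole forces two integers of the same colour, which form a monochromatic 2-AP. Hence W(41, 2) = 42.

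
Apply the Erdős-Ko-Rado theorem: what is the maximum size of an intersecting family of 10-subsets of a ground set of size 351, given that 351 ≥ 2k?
max |F| = C(350, 9) = 195800149788953150

The Erdős-Ko-Rado theorem states: for n ≥ 2k, an intersecting family of k-subsets of an n-element set has size at most C(n − 1, k − 1), with equality for 'star' families {A ⊆ [n] : |A| = k, i ∈ A} (fix an element i). For n = 351, k = 10: C(350, 9) = 195800149788953150.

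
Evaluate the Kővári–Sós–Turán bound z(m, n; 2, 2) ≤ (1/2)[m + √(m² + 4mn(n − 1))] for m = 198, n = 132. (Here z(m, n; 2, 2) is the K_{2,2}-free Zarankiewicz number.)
z(198, 132; 2, 2) ≤ (1/2)[198 + √(198² + 4·198·132·131)] = (1/2)[198 + √13734468] = 1952.0022

Kővári–Sós–Turán: let r_1, ..., r_198 be the row sums and z = Σ r_i the total number of 1s. Each pair of columns can share at most one row with both entries 1 (else a 2×2 all-ones block appears), so Σ_i C(r_i, 2) ≤ C(132, 2) = 8646. By convexity Σ_i C(r_i, 2) ≥ 198·C(z/198, 2) = z(z − 198)/(2·198), giving z² − 198z − 198·132·131 ≤ 0 and hence z ≤ (1/2)[198 + √(39204 + 4·3423816)] = (1/2)[198 + √13734468] ≈ (1/2)(198 + 3706.0043) = 1952.0022.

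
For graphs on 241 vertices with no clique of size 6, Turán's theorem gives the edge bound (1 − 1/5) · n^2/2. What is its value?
Turán density bound = (4/5) · 241^2/2 = 116162/5 ≈ 23232.4

Turán's theorem: ex(n, K_{r+1}) is achieved by the complete r-partite Turán graph T(n, r) with parts as balanced as possible, and is at most (1 − 1/r) · n^2/2. For r = 5, n = 241: the density bound is (4/5) · 58081/2 = 116162/5 ≈ 23232.4. The integer-valued extremum is e(T(241, 5)) = 23232, which is strictly less than the density bound 116162/5 since 5 ∤ 241 (the parts of T(241, 5) cannot all be equal).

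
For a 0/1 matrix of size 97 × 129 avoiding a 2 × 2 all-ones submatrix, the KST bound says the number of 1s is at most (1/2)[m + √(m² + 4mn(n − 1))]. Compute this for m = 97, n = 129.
z(97, 129; 2, 2) ≤ (1/2)[97 + √(97² + 4·97·129·128)] = (1/2)[97 + √6416065] = 1314.9976

Kővári–Sós–Turán: let r_1, ..., r_97 be the row sums and z = Σ r_i the total number of 1s. Each pair of columns can share at most one row with both entries 1 (else a 2×2 all-ones block appears), so Σ_i C(r_i, 2) ≤ C(129, 2) = 8256. By convexity Σ_i C(r_i, 2) ≥ 97·C(z/97, 2) = z(z − 97)/(2·97), giving z² − 97z − 97·129·128 ≤ 0 and hence z ≤ (1/2)[97 + √(9409 + 4·1601664)] = (1/2)[97 + √6416065] ≈ (1/2)(97 + 2532.9953) = 1314.9976.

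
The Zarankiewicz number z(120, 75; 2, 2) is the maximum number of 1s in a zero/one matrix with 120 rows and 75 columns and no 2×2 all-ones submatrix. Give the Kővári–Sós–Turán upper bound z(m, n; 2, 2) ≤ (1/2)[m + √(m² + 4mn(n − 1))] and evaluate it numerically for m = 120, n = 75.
z(120, 75; 2, 2) ≤ (1/2)[120 + √(120² + 4·120·75·74)] = (1/2)[120 + √2678400] = 878.2909

Kővári–Sós–Turán: let r_1, ..., r_120 be the row sums and z = Σ r_i the total number of 1s. Each pair of columns can share at most one row with both entries 1 (else a 2×2 all-ones block appears), so Σ_i C(r_i, 2) ≤ C(75, 2) = 2775. By convexity Σ_i C(r_i, 2) ≥ 120·C(z/120, 2) = z(z − 120)/(2·120), giving z² − 120z − 120·75·74 ≤ 0 and hence z ≤ (1/2)[120 + √(14400 + 4·666000)] = (1/2)[120 + √2678400] ≈ (1/2)(120 + 1636.5818) = 878.2909.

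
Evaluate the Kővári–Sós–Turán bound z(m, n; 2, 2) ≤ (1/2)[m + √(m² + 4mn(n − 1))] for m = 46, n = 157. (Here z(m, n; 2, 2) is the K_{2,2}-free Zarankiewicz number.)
z(46, 157; 2, 2) ≤ (1/2)[46 + √(46² + 4·46·157·156)] = (1/2)[46 + √4508644] = 1084.6784

Kővári–Sós–Turán: let r_1, ..., r_46 be the row sums and z = Σ r_i the total number of 1s. Each pair of columns can share at most one row with both entries 1 (else a 2×2 all-ones block appears), so Σ_i C(r_i, 2) ≤ C(157, 2) = 12246. By convexity Σ_i C(r_i, 2) ≥ 46·C(z/46, 2) = z(z − 46)/(2·46), giving z² − 46z − 46·157·156 ≤ 0 and hence z ≤ (1/2)[46 + √(2116 + 4·1126632)] = (1/2)[46 + √4508644] ≈ (1/2)(46 + 2123.3568) = 1084.6784.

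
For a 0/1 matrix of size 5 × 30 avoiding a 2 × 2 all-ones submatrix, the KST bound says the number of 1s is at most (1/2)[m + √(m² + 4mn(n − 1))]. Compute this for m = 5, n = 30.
z(5, 30; 2, 2) ≤ (1/2)[5 + √(5² + 4·5·30·29)] = (1/2)[5 + √17425] = 68.5019

Kővári–Sós–Turán: let r_1, ..., r_5 be the row sums and z = Σ r_i the total number of 1s. Each pair of columns can share at most one row with both entries 1 (else a 2×2 all-ones block appears), so Σ_i C(r_i, 2) ≤ C(30, 2) = 435. By convexity Σ_i C(r_i, 2) ≥ 5·C(z/5, 2) = z(z − 5)/(2·5), giving z² − 5z − 5·30·29 ≤ 0 and hence z ≤ (1/2)[5 + √(25 + 4·4350)] = (1/2)[5 + √17425] ≈ (1/2)(5 + 132.0038) = 68.5019.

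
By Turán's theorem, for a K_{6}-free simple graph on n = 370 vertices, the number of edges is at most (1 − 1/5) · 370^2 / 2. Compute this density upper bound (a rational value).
Turán density bound = (4/5) · 370^2/2 = 54760

Turán's theorem: ex(n, K_{r+1}) is achieved by the complete r-partite Turán graph T(n, r) with parts as balanced as possible, and is at most (1 − 1/r) · n^2/2. For r = 5, n = 370: the density bound is (4/5) · 136900/2 = 54760. Since 5 ∣ 370, the Turán graph T(370, 5) has parts of equal size 74, and its edge count e(T(370, 5)) = 54760 attains the density bound exactly.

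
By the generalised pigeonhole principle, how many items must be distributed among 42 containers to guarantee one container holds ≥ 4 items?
n = (4 − 1)·42 + 1 = 127

By the generalised pigeonhole principle, to guarantee some box contains ≥ r objects we need more than (r − 1) · k objects total. Threshold: n = (r − 1) · k + 1. With r = 4 and k = 42: n = 3 · 42 + 1 = 126 + 1 = 127. For n = 126 = 3 · 42, we can put exactly 3 objects in every box, avoiding 4 in any single one — so 127 is tight.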